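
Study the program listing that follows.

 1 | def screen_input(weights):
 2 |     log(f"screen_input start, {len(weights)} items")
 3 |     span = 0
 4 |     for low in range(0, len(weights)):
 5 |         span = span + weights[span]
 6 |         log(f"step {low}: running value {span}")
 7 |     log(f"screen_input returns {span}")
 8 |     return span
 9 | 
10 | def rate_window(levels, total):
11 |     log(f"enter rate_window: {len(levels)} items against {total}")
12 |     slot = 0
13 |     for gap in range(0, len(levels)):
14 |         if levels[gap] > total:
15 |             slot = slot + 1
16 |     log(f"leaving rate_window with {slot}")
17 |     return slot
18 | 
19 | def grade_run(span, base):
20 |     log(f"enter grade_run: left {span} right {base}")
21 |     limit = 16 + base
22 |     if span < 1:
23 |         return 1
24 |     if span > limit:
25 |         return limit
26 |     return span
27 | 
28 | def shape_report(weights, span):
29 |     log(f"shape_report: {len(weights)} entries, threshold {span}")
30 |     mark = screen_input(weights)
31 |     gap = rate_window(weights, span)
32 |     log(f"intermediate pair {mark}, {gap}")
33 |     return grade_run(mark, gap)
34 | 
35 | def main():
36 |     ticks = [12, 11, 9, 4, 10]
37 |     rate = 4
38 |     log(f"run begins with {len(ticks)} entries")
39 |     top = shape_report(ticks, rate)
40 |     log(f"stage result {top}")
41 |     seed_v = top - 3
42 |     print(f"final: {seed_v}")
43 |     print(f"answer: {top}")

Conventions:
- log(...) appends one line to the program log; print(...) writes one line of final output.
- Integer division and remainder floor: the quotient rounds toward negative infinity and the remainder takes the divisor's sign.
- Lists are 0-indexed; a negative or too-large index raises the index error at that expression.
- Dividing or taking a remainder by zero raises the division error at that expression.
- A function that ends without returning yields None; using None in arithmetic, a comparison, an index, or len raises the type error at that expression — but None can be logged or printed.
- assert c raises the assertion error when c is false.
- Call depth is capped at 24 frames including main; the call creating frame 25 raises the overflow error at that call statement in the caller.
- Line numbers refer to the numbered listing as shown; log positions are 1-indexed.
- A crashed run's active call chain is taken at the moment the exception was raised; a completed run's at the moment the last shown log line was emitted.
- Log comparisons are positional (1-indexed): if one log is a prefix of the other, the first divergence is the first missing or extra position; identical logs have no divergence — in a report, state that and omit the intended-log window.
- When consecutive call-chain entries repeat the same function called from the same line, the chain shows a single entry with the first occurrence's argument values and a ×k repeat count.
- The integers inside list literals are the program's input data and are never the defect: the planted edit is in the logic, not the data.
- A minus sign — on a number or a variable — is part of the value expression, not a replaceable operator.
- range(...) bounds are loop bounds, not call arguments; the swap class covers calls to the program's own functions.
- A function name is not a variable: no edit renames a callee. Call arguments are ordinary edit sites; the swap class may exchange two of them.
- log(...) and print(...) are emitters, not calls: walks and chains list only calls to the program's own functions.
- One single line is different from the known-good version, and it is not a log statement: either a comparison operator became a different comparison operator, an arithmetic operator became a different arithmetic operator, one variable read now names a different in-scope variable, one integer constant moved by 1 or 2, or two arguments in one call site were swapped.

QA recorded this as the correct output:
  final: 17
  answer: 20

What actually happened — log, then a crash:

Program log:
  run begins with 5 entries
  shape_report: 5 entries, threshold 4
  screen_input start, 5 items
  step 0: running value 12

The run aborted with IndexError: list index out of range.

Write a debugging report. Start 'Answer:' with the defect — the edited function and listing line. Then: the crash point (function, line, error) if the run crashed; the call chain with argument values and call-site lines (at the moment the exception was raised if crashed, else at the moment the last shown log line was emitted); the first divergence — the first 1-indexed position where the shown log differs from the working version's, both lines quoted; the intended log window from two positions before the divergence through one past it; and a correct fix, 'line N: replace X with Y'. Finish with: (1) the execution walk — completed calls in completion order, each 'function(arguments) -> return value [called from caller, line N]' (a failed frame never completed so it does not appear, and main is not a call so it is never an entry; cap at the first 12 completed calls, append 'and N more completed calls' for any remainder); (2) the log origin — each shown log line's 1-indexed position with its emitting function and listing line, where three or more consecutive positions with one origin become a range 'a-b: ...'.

Answer: the defect is in screen_input at line 5.
The tell: A complete run would log 'step 1: running value 23' next, but this one stopped at 4 lines.
Crash: screen_input, line 5, IndexError.
Call chain: main -> shape_report([12, 11, 9, 4, 10], 4) (called at line 39) -> screen_input([12, 11, 9, 4, 10]) (called at line 30).
First divergence: position 5 — after 4 matching lines the faulty run goes silent; intended next line 'step 1: running value 23'.
Intended log window:
  3: screen_input start, 5 items
  4: step 0: running value 12
  5: step 1: running value 23
  6: step 2: running value 32
Execution walk:
  (no call completed)
Origin of each log line:
  1: logged in main at line 38
  2: logged in shape_report at line 29
  3: logged in screen_input at line 2
  4: logged in screen_input at line 6
A correct fix: line 5: replace `weights[span]` with `weights[low]`.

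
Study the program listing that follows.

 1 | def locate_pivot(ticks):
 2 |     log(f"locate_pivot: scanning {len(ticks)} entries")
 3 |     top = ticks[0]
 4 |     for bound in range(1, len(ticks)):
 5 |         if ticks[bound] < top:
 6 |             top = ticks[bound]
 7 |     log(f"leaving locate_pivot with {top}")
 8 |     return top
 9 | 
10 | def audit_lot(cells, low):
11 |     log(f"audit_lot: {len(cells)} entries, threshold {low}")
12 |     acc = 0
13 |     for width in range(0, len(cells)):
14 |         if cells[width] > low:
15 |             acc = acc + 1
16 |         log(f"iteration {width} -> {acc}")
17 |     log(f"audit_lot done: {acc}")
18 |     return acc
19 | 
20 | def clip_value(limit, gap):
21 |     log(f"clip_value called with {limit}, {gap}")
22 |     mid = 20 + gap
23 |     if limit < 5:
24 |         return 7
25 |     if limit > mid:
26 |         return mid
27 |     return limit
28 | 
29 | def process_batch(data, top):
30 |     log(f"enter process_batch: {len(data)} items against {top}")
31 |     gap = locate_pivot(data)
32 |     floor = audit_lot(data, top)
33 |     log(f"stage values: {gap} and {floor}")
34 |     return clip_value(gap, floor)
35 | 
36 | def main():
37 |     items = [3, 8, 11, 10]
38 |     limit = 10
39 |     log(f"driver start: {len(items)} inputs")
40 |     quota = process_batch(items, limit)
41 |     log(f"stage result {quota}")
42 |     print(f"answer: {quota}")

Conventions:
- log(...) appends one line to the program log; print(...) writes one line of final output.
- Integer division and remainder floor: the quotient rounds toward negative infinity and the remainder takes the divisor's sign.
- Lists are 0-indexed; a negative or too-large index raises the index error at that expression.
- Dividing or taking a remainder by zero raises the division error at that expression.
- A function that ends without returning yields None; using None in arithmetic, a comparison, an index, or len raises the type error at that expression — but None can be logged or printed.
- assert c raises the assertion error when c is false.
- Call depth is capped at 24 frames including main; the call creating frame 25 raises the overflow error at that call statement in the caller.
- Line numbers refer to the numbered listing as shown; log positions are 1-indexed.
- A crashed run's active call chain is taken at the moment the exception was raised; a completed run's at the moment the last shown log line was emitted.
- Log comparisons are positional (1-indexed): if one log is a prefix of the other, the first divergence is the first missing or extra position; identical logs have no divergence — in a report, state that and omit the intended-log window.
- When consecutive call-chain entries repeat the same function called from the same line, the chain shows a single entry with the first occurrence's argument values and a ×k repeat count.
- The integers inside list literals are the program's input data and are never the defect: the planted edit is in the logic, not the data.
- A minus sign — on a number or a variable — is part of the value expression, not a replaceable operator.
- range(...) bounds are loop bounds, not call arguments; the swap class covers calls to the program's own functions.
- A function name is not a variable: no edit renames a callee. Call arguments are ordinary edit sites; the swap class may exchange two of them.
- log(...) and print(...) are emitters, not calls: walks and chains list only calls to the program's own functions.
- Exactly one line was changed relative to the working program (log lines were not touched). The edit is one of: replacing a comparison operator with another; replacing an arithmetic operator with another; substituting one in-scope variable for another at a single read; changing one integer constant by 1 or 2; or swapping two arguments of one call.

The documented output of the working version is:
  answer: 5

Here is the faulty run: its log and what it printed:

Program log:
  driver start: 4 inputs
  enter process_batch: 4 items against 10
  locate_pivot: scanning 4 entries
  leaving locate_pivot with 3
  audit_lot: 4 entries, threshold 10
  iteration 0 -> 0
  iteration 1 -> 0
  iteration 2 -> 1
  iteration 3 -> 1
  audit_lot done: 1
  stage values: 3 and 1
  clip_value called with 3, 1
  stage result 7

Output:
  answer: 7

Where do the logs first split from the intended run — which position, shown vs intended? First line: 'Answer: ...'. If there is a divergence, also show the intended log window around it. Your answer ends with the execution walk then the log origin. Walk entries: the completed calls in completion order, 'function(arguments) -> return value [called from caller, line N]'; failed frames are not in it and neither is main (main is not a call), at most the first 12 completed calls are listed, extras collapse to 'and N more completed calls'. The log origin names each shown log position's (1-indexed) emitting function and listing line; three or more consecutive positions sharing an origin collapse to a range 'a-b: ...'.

Answer: position 13; shown 'stage result 7' vs intended 'stage result 5'.
Intended log window:
  11: stage values: 3 and 1
  12: clip_value called with 3, 1
  13: stage result 5
Execution walk:
  locate_pivot([3, 8, 11, 10]) -> 3  [called from process_batch, line 31]
  audit_lot([3, 8, 11, 10], 10) -> 1  [called from process_batch, line 32]
  clip_value(3, 1) -> 7  [called from process_batch, line 34]
  process_batch([3, 8, 11, 10], 10) -> 7  [called from main, line 40]
Origin of each log line:
  1: from main, line 39
  2: from process_batch, line 30
  3: from locate_pivot, line 2
  4: from locate_pivot, line 7
  5: from audit_lot, line 11
  6-9: from audit_lot, line 16
  10: from audit_lot, line 17
  11: from process_batch, line 33
  12: from clip_value, line 21
  13: from main, line 41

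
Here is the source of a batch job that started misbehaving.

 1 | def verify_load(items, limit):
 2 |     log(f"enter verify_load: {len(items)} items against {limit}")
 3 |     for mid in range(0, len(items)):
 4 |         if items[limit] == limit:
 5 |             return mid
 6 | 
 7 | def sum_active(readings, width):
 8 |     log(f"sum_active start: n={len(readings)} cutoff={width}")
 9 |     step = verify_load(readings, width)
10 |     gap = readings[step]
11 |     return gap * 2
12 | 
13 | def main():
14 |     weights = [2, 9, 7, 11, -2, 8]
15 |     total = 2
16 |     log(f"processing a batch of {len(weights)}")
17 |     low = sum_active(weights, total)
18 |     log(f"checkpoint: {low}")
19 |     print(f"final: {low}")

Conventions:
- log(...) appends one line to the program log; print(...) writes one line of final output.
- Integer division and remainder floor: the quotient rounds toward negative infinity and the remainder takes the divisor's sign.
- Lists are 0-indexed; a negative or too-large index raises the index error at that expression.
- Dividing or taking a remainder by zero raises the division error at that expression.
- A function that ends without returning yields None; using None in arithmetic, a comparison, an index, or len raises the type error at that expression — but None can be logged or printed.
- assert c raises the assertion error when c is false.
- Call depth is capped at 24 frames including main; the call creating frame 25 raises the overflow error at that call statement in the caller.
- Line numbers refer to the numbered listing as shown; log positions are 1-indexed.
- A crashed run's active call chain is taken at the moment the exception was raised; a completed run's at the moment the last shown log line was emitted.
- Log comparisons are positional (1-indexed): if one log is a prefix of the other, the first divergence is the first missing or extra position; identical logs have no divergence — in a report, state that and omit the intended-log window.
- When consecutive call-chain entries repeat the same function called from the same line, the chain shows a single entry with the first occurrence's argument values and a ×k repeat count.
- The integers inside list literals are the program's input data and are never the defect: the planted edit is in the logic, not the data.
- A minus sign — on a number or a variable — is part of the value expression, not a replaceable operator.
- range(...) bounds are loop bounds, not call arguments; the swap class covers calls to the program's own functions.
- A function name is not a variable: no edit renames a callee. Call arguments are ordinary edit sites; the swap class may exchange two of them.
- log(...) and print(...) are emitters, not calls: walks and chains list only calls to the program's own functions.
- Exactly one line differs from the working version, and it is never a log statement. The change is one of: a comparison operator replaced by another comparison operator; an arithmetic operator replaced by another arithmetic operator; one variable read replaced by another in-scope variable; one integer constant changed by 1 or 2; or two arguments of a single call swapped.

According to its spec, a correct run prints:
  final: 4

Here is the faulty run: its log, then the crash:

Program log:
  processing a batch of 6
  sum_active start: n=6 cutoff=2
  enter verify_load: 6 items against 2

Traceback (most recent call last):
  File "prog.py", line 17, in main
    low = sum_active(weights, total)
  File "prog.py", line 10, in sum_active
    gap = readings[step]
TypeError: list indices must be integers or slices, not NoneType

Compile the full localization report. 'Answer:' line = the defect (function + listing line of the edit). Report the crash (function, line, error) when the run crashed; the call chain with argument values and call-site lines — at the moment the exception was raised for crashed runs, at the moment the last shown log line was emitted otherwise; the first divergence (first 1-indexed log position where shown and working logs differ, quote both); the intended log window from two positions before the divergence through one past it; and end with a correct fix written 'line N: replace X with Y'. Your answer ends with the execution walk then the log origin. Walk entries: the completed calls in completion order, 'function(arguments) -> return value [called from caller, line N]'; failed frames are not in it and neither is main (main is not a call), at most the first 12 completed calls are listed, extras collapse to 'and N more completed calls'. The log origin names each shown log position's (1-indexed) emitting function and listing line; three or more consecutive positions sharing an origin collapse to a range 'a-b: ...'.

Answer: the defect is in verify_load at line 4.
Key observation: The faulty run's log stops after 3 lines; the working version's next line would be 'checkpoint: 4'.
Crash: sum_active, line 10, TypeError.
Call chain: main -> sum_active([2, 9, 7, 11, -2, 8], 2) (called at line 17).
First divergence: position 4 — after 3 matching lines the faulty run goes silent; intended next line 'checkpoint: 4'.
Intended log window:
  2: sum_active start: n=6 cutoff=2
  3: enter verify_load: 6 items against 2
  4: checkpoint: 4
Execution walk:
  verify_load([2, 9, 7, 11, -2, 8], 2) -> None  [called from sum_active, line 9]
Log line origins:
  1: emitted by main (line 16)
  2: emitted by sum_active (line 8)
  3: emitted by verify_load (line 2)
A correct fix: line 4: replace `items[limit]` with `items[mid]`.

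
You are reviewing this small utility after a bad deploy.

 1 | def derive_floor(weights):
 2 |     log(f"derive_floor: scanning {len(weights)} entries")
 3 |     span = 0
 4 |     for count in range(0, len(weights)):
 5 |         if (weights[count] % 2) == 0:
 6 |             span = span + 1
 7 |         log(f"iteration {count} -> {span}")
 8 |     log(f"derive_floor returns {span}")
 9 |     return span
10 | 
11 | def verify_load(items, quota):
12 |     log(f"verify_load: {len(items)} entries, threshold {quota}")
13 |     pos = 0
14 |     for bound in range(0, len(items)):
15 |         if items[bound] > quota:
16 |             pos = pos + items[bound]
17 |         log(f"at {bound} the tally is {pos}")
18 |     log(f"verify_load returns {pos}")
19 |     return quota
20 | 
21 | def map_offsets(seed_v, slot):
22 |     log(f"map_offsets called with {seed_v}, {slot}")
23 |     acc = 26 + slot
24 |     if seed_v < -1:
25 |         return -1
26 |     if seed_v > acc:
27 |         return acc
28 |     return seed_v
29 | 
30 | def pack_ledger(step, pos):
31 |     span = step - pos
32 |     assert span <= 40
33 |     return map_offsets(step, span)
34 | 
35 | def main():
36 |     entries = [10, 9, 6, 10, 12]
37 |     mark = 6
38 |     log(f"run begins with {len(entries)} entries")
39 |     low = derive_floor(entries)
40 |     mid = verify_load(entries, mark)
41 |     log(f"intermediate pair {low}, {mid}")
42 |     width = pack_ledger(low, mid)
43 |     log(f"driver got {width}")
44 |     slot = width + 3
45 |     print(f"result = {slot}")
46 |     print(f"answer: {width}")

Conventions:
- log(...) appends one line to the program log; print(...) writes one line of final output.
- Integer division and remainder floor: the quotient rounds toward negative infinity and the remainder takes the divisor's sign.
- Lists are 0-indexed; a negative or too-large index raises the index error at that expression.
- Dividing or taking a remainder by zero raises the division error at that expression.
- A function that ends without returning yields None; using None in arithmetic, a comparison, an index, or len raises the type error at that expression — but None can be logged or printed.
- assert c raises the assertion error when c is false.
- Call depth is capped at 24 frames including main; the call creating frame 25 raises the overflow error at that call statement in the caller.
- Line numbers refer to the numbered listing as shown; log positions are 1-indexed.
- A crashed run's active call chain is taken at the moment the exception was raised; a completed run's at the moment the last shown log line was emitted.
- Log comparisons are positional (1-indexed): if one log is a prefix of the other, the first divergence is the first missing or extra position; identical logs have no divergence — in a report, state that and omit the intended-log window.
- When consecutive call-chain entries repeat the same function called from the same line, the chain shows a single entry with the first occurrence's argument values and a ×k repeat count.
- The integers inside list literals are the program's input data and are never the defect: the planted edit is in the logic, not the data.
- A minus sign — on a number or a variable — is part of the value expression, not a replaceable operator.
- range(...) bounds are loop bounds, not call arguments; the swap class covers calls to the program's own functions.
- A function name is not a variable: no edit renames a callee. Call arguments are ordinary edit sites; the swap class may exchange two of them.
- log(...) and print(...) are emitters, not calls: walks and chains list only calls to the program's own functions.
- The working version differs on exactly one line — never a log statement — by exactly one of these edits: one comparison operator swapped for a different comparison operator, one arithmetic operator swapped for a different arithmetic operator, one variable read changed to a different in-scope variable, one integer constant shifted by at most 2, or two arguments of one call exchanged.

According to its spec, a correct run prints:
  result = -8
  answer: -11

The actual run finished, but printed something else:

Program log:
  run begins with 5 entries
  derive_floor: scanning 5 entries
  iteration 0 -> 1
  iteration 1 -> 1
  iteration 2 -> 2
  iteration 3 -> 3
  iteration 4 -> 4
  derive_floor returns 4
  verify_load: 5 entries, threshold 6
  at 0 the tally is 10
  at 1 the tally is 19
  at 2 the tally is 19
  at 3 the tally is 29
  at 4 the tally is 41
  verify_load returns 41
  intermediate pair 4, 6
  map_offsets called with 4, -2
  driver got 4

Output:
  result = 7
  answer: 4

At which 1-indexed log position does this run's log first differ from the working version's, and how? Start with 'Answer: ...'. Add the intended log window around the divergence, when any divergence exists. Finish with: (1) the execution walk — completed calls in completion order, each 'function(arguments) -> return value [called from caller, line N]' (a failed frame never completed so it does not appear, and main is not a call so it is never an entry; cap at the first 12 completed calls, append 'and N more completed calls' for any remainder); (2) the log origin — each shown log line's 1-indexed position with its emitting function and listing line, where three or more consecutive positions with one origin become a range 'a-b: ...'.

Answer: at position 16 the run shows 'intermediate pair 4, 6' where the working version logs 'intermediate pair 4, 41'.
Intended log window:
  14: at 4 the tally is 41
  15: verify_load returns 41
  16: intermediate pair 4, 41
  17: map_offsets called with 4, -37
Execution walk:
  derive_floor([10, 9, 6, 10, 12]) -> 4  [called from main, line 39]
  verify_load([10, 9, 6, 10, 12], 6) -> 6  [called from main, line 40]
  map_offsets(4, -2) -> 4  [called from pack_ledger, line 33]
  pack_ledger(4, 6) -> 4  [called from main, line 42]
Log origins:
  1: logged in main at line 38
  2: logged in derive_floor at line 2
  3-7: logged in derive_floor at line 7
  8: logged in derive_floor at line 8
  9: logged in verify_load at line 12
  10-14: logged in verify_load at line 17
  15: logged in verify_load at line 18
  16: logged in main at line 41
  17: logged in map_offsets at line 22
  18: logged in main at line 43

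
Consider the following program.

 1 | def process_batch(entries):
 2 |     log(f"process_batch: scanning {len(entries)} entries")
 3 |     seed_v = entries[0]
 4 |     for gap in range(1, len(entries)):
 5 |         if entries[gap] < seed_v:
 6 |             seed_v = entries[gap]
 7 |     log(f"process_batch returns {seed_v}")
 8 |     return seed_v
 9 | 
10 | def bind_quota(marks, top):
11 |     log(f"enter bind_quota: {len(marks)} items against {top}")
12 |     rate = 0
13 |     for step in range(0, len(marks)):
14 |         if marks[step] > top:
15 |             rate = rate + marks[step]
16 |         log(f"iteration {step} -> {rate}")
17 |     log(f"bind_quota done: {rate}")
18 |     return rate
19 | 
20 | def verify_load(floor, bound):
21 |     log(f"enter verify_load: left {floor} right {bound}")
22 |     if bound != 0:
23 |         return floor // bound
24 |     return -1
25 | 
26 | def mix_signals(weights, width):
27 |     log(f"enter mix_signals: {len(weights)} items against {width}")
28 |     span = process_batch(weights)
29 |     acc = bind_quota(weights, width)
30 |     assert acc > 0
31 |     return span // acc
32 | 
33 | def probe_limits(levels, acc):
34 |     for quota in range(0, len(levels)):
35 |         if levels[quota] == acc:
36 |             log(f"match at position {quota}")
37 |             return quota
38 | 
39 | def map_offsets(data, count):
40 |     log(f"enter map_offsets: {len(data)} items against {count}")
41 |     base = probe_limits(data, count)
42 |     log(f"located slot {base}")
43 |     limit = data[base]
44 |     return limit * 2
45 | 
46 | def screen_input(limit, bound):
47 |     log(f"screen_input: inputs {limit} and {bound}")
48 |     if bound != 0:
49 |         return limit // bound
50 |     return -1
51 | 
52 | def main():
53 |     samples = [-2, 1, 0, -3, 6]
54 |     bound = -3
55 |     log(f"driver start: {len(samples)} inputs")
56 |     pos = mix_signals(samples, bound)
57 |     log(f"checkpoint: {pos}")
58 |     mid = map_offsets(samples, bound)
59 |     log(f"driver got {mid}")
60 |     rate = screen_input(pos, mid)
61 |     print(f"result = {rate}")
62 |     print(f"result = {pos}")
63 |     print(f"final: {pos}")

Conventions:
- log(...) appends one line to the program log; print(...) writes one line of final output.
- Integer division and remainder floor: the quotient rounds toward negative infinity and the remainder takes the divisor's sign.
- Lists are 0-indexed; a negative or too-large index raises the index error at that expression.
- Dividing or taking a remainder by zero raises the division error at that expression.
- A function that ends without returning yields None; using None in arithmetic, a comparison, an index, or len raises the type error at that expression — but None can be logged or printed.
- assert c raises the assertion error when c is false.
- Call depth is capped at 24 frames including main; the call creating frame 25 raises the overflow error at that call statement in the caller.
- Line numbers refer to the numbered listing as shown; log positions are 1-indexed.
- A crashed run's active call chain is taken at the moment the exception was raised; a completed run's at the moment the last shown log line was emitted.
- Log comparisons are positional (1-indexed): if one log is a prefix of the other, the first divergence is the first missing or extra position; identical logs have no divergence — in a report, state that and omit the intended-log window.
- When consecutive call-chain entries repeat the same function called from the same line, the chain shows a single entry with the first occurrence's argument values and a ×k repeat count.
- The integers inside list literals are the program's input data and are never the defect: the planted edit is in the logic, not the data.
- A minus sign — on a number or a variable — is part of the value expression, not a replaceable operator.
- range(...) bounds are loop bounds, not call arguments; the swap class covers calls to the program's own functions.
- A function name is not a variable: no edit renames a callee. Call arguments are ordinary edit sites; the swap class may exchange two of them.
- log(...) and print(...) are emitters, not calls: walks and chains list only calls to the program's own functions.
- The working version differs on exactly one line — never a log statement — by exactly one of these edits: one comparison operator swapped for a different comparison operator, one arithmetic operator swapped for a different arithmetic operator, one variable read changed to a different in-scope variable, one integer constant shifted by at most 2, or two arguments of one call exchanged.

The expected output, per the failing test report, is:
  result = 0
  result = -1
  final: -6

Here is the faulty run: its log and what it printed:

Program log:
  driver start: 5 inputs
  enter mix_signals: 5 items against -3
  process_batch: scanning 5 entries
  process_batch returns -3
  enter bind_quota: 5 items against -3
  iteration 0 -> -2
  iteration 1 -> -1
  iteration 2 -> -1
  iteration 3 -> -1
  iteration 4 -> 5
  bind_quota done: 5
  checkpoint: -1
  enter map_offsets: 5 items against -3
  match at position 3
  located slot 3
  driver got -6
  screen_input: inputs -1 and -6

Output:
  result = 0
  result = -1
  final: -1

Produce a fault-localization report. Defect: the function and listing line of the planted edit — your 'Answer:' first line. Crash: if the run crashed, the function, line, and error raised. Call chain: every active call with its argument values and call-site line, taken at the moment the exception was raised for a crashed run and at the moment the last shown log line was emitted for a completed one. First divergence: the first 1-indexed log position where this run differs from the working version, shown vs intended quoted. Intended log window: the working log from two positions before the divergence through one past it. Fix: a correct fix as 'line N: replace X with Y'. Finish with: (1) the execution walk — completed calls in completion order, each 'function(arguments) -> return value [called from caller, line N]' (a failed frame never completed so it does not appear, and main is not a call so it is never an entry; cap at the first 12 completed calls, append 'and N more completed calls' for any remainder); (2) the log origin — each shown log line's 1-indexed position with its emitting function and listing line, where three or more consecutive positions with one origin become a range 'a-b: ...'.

Answer: the defect is in main at line 63.
The tell: No log line changed; the fault shows up purely in the output.
Call chain: main -> screen_input(-1, -6) (called at line 60).
First divergence: none (the log streams are identical).
Execution walk:
  process_batch([-2, 1, 0, -3, 6]) -> -3  [called from mix_signals, line 28]
  bind_quota([-2, 1, 0, -3, 6], -3) -> 5  [called from mix_signals, line 29]
  mix_signals([-2, 1, 0, -3, 6], -3) -> -1  [called from main, line 56]
  probe_limits([-2, 1, 0, -3, 6], -3) -> 3  [called from map_offsets, line 41]
  map_offsets([-2, 1, 0, -3, 6], -3) -> -6  [called from main, line 58]
  screen_input(-1, -6) -> 0  [called from main, line 60]
Log origin:
  1: logged in main at line 55
  2: logged in mix_signals at line 27
  3: logged in process_batch at line 2
  4: logged in process_batch at line 7
  5: logged in bind_quota at line 11
  6-10: logged in bind_quota at line 16
  11: logged in bind_quota at line 17
  12: logged in main at line 57
  13: logged in map_offsets at line 40
  14: logged in probe_limits at line 36
  15: logged in map_offsets at line 42
  16: logged in main at line 59
  17: logged in screen_input at line 47
A correct fix: line 63: replace `pos` with `mid`.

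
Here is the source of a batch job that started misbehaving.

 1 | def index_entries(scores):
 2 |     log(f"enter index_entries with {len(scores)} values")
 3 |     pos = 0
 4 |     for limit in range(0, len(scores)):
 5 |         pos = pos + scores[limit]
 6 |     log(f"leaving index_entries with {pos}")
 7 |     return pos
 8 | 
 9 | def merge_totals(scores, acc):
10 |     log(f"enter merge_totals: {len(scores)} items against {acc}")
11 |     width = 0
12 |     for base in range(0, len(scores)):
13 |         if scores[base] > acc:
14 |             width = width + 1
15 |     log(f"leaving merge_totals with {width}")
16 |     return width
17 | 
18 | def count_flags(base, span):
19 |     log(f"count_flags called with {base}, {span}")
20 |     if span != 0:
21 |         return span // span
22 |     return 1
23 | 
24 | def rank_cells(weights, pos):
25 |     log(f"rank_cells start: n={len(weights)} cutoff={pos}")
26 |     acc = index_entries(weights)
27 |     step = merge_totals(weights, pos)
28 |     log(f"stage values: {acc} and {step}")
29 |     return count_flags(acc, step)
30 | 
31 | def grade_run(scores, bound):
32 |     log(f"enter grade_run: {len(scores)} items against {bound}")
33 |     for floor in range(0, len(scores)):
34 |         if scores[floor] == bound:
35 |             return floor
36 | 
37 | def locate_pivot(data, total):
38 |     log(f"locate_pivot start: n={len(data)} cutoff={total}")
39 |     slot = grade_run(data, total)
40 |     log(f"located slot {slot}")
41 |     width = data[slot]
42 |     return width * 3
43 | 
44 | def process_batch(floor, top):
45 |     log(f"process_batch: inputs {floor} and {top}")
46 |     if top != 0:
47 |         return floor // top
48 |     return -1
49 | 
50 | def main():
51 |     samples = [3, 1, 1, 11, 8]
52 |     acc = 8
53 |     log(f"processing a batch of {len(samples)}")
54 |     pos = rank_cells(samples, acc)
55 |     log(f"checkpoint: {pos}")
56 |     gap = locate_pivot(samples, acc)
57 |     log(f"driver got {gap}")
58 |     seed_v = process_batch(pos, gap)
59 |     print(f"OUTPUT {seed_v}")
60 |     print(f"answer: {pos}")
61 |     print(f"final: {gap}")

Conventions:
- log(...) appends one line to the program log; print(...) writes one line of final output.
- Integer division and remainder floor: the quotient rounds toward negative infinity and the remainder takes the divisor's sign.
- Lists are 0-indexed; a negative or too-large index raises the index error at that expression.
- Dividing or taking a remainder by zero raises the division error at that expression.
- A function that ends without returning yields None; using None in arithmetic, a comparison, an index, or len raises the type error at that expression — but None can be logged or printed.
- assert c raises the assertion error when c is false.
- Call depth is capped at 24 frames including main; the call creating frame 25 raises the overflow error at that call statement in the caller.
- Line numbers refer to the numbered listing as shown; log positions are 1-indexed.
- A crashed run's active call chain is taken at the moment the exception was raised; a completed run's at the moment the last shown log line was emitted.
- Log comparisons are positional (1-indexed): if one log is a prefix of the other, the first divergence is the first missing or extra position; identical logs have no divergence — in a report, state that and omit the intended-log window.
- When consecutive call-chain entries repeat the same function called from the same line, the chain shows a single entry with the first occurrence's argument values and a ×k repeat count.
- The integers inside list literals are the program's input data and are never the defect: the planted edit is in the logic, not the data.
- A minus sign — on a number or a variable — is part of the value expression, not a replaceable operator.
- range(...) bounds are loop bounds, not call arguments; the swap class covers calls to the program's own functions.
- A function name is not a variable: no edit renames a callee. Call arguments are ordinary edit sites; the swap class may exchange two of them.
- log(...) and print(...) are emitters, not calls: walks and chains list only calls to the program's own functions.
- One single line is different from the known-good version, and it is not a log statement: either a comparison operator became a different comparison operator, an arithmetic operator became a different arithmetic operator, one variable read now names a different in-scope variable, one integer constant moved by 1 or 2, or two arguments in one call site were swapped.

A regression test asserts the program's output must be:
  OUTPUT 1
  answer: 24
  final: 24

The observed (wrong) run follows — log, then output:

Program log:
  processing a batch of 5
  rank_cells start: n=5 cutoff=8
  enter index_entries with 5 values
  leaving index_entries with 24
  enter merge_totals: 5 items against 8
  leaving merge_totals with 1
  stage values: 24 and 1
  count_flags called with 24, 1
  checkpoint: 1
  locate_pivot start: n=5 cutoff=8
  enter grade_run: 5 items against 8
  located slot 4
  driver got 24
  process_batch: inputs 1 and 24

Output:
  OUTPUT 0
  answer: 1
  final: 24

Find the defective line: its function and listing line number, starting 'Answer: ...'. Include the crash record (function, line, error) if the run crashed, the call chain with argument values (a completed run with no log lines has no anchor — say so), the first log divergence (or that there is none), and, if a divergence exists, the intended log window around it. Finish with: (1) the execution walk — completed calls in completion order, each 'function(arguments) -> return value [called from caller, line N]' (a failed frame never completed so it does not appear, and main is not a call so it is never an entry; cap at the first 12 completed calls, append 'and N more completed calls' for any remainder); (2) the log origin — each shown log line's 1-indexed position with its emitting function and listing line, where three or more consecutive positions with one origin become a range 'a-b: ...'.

Answer: the defect is in count_flags at line 21.
Key observation: At log position 9 the runs split — shown 'checkpoint: 1', but the working version logs 'checkpoint: 24'.
Call chain: main -> process_batch(1, 24) (called at line 58).
First divergence: position 9 — shown 'checkpoint: 1', intended 'checkpoint: 24'.
Intended log window:
  7: stage values: 24 and 1
  8: count_flags called with 24, 1
  9: checkpoint: 24
  10: locate_pivot start: n=5 cutoff=8
Execution walk:
  index_entries([3, 1, 1, 11, 8]) -> 24  [called from rank_cells, line 26]
  merge_totals([3, 1, 1, 11, 8], 8) -> 1  [called from rank_cells, line 27]
  count_flags(24, 1) -> 1  [called from rank_cells, line 29]
  rank_cells([3, 1, 1, 11, 8], 8) -> 1  [called from main, line 54]
  grade_run([3, 1, 1, 11, 8], 8) -> 4  [called from locate_pivot, line 39]
  locate_pivot([3, 1, 1, 11, 8], 8) -> 24  [called from main, line 56]
  process_batch(1, 24) -> 0  [called from main, line 58]
Log line origins:
  1: logged in main at line 53
  2: logged in rank_cells at line 25
  3: logged in index_entries at line 2
  4: logged in index_entries at line 6
  5: logged in merge_totals at line 10
  6: logged in merge_totals at line 15
  7: logged in rank_cells at line 28
  8: logged in count_flags at line 19
  9: logged in main at line 55
  10: logged in locate_pivot at line 38
  11: logged in grade_run at line 32
  12: logged in locate_pivot at line 40
  13: logged in main at line 57
  14: logged in process_batch at line 45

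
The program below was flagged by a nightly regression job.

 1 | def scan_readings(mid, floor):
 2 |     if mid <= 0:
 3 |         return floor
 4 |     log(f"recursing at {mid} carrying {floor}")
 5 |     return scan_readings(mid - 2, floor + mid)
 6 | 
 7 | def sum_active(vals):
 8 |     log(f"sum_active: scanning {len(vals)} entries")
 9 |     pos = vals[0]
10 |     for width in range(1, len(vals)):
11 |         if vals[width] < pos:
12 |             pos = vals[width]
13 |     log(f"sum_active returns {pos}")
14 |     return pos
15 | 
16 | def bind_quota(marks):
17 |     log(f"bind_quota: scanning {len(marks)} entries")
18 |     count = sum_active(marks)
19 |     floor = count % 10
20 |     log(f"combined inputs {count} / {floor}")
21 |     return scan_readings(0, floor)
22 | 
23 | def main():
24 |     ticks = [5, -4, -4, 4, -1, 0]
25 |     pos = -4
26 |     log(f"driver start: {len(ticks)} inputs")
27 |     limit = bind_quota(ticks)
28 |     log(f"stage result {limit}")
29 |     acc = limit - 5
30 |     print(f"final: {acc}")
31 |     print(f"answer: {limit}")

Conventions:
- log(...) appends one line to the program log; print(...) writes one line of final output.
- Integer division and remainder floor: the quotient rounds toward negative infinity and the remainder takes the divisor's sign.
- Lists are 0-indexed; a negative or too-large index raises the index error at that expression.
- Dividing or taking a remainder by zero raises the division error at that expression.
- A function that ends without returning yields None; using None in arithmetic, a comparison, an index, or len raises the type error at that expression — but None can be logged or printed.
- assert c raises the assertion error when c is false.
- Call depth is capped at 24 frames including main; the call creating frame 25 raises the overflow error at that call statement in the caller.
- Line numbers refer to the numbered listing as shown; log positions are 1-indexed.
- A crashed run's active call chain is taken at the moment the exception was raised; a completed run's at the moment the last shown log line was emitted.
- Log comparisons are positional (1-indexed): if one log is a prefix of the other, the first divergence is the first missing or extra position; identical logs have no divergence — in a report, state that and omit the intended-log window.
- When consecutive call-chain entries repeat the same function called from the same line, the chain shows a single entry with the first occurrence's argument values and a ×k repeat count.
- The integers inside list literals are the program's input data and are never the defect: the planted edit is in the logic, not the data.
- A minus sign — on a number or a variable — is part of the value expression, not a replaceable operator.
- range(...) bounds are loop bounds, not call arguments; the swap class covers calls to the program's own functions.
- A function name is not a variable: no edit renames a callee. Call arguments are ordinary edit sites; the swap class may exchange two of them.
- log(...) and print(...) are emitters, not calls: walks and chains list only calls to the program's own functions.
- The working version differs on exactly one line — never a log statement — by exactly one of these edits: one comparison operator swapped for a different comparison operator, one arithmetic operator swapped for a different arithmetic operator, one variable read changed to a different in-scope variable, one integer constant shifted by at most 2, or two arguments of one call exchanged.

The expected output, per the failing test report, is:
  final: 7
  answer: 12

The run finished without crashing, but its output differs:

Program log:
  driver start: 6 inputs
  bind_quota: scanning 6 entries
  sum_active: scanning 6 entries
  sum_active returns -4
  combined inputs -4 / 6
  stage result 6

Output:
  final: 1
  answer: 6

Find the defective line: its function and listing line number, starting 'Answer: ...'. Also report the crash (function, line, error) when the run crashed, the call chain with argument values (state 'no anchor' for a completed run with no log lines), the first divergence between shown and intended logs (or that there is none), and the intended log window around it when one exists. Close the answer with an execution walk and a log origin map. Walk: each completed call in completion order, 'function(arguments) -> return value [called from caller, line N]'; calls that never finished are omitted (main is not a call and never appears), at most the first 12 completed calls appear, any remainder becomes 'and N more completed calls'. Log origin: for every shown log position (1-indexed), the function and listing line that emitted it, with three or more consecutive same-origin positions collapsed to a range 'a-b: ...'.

Answer: the defect is in bind_quota at line 21.
Core observation: Log line 6 is where behavior first shows: 'stage result 6' appears instead of 'recursing at 6 carrying 0'.
Call chain: main.
First divergence: position 6 — the shown line 'stage result 6' should read 'recursing at 6 carrying 0'.
Intended log window:
  4: sum_active returns -4
  5: combined inputs -4 / 6
  6: recursing at 6 carrying 0
  7: recursing at 4 carrying 6
Execution walk:
  sum_active([5, -4, -4, 4, -1, 0]) -> -4  [called from bind_quota, line 18]
  scan_readings(0, 6) -> 6  [called from bind_quota, line 21]
  bind_quota([5, -4, -4, 4, -1, 0]) -> 6  [called from main, line 27]
Origin of each log line:
  1 — main, line 26
  2 — bind_quota, line 17
  3 — sum_active, line 8
  4 — sum_active, line 13
  5 — bind_quota, line 20
  6 — main, line 28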